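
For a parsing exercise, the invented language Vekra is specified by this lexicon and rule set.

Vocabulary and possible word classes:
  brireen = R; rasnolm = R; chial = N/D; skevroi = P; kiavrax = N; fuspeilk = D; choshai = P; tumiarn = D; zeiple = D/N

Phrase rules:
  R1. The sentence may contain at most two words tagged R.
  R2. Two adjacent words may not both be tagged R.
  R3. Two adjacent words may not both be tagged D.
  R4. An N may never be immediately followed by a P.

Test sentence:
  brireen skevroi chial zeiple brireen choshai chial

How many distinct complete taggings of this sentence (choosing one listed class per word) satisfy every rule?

Candidates per position — 1:brireen {R}; 2:skevroi {P}; 3:chial {N,D}; 4:zeiple {D,N}; 5:brireen {R}; 6:choshai {P}; 7:chial {N,D}.
There are 8 candidate sequences in total.
Checking each against the rules leaves 6 sequences.
Count = 6.

6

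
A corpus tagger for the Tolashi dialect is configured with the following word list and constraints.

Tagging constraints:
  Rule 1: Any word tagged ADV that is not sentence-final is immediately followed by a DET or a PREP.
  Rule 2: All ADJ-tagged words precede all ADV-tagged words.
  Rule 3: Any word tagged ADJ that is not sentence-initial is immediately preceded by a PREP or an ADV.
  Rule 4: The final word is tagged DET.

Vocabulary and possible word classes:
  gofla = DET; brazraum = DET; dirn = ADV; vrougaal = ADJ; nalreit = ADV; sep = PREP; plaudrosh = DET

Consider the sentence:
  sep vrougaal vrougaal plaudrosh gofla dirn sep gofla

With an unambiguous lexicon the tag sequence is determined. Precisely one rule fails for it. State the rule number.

Fixed tagging: PREP ADJ ADJ DET DET ADV PREP DET.
Checking each rule: R1 pass, R2 pass, R3 fail, R4 pass.
Only rule 3 fails.

3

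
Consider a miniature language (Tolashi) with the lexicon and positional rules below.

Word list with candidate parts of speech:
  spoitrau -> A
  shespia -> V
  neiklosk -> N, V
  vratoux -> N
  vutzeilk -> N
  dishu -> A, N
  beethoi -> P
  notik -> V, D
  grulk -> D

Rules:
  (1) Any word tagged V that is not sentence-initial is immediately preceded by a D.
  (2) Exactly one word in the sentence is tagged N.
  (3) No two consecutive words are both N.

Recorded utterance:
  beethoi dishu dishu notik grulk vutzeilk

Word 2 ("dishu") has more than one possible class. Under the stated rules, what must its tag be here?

Candidates per position — 1:beethoi {P}; 2:dishu {A,N}; 3:dishu {A,N}; 4:notik {V,D}; 5:grulk {D}; 6:vutzeilk {N}.
Word 2 cannot be N — rule 2 would then fail for every completion. It is A.
Word 3 cannot be N — rule 2 would then fail for every completion. It is A.
Word 4 cannot be V — rule 1 would then fail for every completion. It is D.
The only consistent sequence is: P A A D D N.
Rule-by-rule: rule 1 satisfied; rule 2 satisfied; rule 3 satisfied.

A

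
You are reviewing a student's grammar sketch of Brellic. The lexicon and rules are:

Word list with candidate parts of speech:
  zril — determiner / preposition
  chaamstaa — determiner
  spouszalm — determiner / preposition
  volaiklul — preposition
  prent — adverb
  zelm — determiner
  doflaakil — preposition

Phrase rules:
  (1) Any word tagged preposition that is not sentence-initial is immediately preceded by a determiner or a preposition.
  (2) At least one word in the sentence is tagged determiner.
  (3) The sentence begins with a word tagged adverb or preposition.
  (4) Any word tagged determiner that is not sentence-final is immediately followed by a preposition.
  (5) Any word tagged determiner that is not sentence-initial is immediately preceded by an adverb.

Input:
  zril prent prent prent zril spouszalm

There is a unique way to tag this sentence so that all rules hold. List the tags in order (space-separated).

preposition adverb adverb adverb determiner preposition

Candidates per position — 1:zril {determiner,preposition}; 2:prent {adverb}; 3:prent {adverb}; 4:prent {adverb}; 5:zril {determiner,preposition}; 6:spouszalm {determiner,preposition}.
Word 1 cannot be determiner — rule 3 would then fail for every completion. It is preposition.
Word 5 cannot be preposition — rule 1 would then fail for every completion. It is determiner.
Word 6 cannot be determiner — rule 4 would then fail for every completion. It is preposition.
The unique satisfying tagging is: preposition adverb adverb adverb determiner preposition.
Verifying each rule — rule 1 holds; rule 2 holds; rule 3 holds; rule 4 holds; rule 5 holds.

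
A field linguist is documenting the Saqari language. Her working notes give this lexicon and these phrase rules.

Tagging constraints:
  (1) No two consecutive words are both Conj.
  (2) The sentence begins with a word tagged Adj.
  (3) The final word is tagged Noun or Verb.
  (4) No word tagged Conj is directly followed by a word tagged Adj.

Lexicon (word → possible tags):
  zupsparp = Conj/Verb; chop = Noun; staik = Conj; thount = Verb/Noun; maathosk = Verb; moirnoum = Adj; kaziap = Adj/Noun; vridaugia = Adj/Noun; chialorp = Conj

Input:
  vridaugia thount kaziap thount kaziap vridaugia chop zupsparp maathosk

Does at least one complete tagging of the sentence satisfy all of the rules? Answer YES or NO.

Candidates per position — 1:vridaugia {Adj,Noun}; 2:thount {Verb,Noun}; 3:kaziap {Adj,Noun}; 4:thount {Verb,Noun}; 5:kaziap {Adj,Noun}; 6:vridaugia {Adj,Noun}; 7:chop {Noun}; 8:zupsparp {Conj,Verb}; 9:maathosk {Verb}.
One satisfying assignment: Adj Noun Adj Noun Adj Adj Noun Verb Verb.
Verifying each rule — rule 1 ✓; rule 2 ✓; rule 3 ✓; rule 4 ✓.

YES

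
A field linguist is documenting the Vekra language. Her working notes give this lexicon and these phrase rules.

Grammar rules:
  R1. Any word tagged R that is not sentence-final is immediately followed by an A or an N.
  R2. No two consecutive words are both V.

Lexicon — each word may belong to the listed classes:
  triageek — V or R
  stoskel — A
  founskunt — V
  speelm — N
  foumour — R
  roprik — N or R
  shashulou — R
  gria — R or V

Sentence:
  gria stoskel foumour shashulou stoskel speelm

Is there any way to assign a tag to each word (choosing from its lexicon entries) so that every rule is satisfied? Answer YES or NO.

Candidates per position — 1:gria {R,V}; 2:stoskel {A}; 3:foumour {R}; 4:shashulou {R}; 5:stoskel {A}; 6:speelm {N}.
Rule 1 cannot be satisfied by any choice of tags from the lexicon.
So there is no consistent tagging.

NO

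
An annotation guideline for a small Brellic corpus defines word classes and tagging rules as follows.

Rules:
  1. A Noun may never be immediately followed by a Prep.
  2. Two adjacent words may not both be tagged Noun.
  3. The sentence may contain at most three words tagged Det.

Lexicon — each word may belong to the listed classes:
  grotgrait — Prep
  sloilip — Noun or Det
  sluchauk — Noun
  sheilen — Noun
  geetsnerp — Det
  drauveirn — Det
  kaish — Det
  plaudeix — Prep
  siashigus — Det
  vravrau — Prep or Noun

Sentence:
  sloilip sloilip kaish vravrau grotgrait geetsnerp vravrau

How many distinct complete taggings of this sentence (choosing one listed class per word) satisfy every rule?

4

Candidates per position — 1:sloilip {Noun,Det}; 2:sloilip {Noun,Det}; 3:kaish {Det}; 4:vravrau {Prep,Noun}; 5:grotgrait {Prep}; 6:geetsnerp {Det}; 7:vravrau {Prep,Noun}.
There are 16 candidate sequences in total.
The sequences that satisfy every rule: Noun Det Det Prep Prep Det Prep; Noun Det Det Prep Prep Det Noun; Det Noun Det Prep Prep Det Prep; Det Noun Det Prep Prep Det Noun.
Count = 4.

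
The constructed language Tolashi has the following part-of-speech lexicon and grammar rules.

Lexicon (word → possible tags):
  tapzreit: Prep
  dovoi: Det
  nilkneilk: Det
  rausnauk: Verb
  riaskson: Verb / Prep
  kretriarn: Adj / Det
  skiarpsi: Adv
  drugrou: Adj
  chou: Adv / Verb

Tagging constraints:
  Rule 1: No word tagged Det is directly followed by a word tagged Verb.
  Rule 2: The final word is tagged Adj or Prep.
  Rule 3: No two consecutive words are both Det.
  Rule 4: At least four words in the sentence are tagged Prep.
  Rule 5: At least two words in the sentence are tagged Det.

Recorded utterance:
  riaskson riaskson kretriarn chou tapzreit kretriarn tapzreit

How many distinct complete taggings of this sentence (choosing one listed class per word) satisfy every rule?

1

Candidates per position — 1:riaskson {Verb,Prep}; 2:riaskson {Verb,Prep}; 3:kretriarn {Adj,Det}; 4:chou {Adv,Verb}; 5:tapzreit {Prep}; 6:kretriarn {Adj,Det}; 7:tapzreit {Prep}.
There are 32 candidate sequences in total.
The sequences that satisfy every rule: Prep Prep Det Adv Prep Det Prep.
Count = 1.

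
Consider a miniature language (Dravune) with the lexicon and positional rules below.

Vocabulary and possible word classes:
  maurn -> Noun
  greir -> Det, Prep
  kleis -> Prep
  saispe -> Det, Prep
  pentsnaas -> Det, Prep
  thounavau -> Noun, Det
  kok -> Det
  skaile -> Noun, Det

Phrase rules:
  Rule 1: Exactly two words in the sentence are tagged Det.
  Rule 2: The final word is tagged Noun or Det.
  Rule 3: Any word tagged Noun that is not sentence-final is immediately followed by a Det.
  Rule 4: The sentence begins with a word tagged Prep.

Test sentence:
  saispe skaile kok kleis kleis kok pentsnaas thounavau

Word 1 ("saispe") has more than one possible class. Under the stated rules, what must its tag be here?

Candidates per position — 1:saispe {Det,Prep}; 2:skaile {Noun,Det}; 3:kok {Det}; 4:kleis {Prep}; 5:kleis {Prep}; 6:kok {Det}; 7:pentsnaas {Det,Prep}; 8:thounavau {Noun,Det}.
Word 1 cannot be Det — rule 1 would then fail for every completion. It is Prep.
Word 2 cannot be Det — rule 1 would then fail for every completion. It is Noun.
Word 7 cannot be Det — rule 1 would then fail for every completion. It is Prep.
Word 8 cannot be Det — rule 1 would then fail for every completion. It is Noun.
So the tagging must be: Prep Noun Det Prep Prep Det Prep Noun.
Check: rule 1 satisfied; rule 2 satisfied; rule 3 satisfied; rule 4 satisfied.

Prep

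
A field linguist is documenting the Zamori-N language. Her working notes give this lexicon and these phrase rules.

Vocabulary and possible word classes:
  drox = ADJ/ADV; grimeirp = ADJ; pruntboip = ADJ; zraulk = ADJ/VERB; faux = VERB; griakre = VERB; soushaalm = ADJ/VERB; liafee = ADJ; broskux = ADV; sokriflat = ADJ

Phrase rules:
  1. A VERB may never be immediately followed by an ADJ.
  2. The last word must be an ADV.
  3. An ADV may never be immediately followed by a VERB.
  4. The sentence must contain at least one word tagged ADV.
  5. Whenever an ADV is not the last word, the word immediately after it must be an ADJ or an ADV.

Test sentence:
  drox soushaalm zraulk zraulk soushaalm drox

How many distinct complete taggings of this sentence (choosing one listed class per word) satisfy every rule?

9

Candidates per position — 1:drox {ADJ,ADV}; 2:soushaalm {ADJ,VERB}; 3:zraulk {ADJ,VERB}; 4:zraulk {ADJ,VERB}; 5:soushaalm {ADJ,VERB}; 6:drox {ADJ,ADV}.
There are 64 candidate sequences in total.
Checking each against the rules leaves 9 sequences.
Count = 9.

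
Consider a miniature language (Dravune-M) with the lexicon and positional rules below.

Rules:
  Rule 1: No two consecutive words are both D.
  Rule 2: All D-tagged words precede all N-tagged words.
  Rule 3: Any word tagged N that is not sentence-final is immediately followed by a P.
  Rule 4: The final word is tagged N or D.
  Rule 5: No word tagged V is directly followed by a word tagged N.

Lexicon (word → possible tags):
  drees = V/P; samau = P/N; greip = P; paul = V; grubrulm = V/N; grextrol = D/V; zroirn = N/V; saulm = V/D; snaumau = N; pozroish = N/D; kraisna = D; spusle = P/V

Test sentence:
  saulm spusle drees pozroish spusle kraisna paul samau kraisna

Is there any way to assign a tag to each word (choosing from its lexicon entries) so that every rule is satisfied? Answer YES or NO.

Candidates per position — 1:saulm {V,D}; 2:spusle {P,V}; 3:drees {V,P}; 4:pozroish {N,D}; 5:spusle {P,V}; 6:kraisna {D}; 7:paul {V}; 8:samau {P,N}; 9:kraisna {D}.
One satisfying assignment: V V V D V D V P D.
Check: rule 1 ✓; rule 2 ✓; rule 3 ✓; rule 4 ✓; rule 5 ✓.

YES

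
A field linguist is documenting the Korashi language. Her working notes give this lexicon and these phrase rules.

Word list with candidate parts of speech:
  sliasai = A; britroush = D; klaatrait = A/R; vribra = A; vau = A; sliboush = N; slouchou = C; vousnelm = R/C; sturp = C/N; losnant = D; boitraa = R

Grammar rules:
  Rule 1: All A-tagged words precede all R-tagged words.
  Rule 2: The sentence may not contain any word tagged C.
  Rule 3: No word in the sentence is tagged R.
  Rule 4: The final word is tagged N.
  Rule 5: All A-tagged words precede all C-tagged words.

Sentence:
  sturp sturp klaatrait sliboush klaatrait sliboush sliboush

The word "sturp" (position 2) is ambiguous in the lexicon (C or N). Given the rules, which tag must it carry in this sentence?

N

Candidates per position — 1:sturp {C,N}; 2:sturp {C,N}; 3:klaatrait {A,R}; 4:sliboush {N}; 5:klaatrait {A,R}; 6:sliboush {N}; 7:sliboush {N}.
Position 1: C is ruled out by rule 2; that leaves N.
Position 2: C is ruled out by rule 2; that leaves N.
Position 3: R is ruled out by rule 3; that leaves A.
Position 5: R is ruled out by rule 3; that leaves A.
That leaves exactly one tagging: N N A N A N N.
Verifying each rule — rule 1 satisfied; rule 2 satisfied; rule 3 satisfied; rule 4 satisfied; rule 5 satisfied.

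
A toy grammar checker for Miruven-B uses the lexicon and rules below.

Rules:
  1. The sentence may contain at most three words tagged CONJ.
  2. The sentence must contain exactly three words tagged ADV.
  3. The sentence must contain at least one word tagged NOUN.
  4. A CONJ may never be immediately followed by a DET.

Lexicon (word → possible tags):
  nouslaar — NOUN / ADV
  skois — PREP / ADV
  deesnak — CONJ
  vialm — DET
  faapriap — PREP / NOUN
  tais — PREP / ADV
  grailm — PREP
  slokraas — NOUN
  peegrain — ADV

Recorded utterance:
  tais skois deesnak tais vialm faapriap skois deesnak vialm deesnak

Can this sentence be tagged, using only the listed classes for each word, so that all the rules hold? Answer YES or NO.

NO

Candidates per position — 1:tais {PREP,ADV}; 2:skois {PREP,ADV}; 3:deesnak {CONJ}; 4:tais {PREP,ADV}; 5:vialm {DET}; 6:faapriap {PREP,NOUN}; 7:skois {PREP,ADV}; 8:deesnak {CONJ}; 9:vialm {DET}; 10:deesnak {CONJ}.
Rule 4 cannot be satisfied by any choice of tags from the lexicon.
So there is no consistent tagging.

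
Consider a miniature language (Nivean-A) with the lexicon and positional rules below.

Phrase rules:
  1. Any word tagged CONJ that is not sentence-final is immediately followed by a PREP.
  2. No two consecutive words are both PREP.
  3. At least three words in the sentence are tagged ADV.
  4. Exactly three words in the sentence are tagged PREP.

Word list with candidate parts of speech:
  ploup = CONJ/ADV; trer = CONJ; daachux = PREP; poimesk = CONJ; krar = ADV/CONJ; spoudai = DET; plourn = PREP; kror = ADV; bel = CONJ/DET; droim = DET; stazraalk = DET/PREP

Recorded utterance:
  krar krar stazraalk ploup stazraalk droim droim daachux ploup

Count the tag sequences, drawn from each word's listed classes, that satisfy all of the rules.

4

Candidates per position — 1:krar {ADV,CONJ}; 2:krar {ADV,CONJ}; 3:stazraalk {DET,PREP}; 4:ploup {CONJ,ADV}; 5:stazraalk {DET,PREP}; 6:droim {DET}; 7:droim {DET}; 8:daachux {PREP}; 9:ploup {CONJ,ADV}.
There are 64 candidate sequences in total.
The sequences that satisfy every rule: ADV ADV PREP CONJ PREP DET DET PREP ADV; ADV ADV PREP ADV PREP DET DET PREP CONJ; ADV ADV PREP ADV PREP DET DET PREP ADV; ADV CONJ PREP ADV PREP DET DET PREP ADV.
Count = 4.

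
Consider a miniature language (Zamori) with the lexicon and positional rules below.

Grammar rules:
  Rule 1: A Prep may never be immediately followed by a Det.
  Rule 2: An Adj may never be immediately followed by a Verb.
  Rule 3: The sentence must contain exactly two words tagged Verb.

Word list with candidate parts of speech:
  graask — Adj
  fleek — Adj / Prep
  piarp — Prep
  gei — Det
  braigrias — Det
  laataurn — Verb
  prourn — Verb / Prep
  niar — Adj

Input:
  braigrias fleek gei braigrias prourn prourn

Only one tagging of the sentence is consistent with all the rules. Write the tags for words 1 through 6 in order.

Candidates per position — 1:braigrias {Det}; 2:fleek {Adj,Prep}; 3:gei {Det}; 4:braigrias {Det}; 5:prourn {Verb,Prep}; 6:prourn {Verb,Prep}.
Position 2: Prep is ruled out by rule 1; that leaves Adj.
Position 5: Prep is ruled out by rule 3; that leaves Verb.
Position 6: Prep is ruled out by rule 3; that leaves Verb.
That leaves exactly one tagging: Det Adj Det Det Verb Verb.
Verifying each rule — rule 1 satisfied; rule 2 satisfied; rule 3 satisfied.

Det Adj Det Det Verb Verb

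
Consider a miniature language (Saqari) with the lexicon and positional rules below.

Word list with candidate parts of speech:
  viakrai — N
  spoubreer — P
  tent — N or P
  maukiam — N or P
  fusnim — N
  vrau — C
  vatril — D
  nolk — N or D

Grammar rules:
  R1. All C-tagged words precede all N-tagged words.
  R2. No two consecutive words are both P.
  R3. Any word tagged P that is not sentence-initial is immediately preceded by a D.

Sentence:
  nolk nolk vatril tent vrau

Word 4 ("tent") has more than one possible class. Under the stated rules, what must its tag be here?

Candidates per position — 1:nolk {N,D}; 2:nolk {N,D}; 3:vatril {D}; 4:tent {N,P}; 5:vrau {C}.
If word 1 were N, no tagging could satisfy rule 1; so word 1 is D.
If word 2 were N, no tagging could satisfy rule 1; so word 2 is D.
If word 4 were N, no tagging could satisfy rule 1; so word 4 is P.
The only consistent sequence is: D D D P C.
Checking: rule 1 satisfied; rule 2 satisfied; rule 3 satisfied.

P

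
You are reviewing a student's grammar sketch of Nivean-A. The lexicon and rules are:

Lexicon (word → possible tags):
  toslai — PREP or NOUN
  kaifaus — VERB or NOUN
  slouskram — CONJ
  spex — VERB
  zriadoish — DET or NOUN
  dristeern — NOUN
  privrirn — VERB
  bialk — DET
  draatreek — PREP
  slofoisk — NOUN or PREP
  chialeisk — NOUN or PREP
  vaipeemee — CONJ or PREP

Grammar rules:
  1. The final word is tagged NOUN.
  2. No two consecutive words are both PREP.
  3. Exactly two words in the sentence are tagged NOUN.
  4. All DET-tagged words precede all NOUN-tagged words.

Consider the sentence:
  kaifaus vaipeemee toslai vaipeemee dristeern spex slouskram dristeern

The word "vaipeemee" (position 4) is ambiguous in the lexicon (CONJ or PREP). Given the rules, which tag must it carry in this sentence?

CONJ

Candidates per position — 1:kaifaus {VERB,NOUN}; 2:vaipeemee {CONJ,PREP}; 3:toslai {PREP,NOUN}; 4:vaipeemee {CONJ,PREP}; 5:dristeern {NOUN}; 6:spex {VERB}; 7:slouskram {CONJ}; 8:dristeern {NOUN}.
Position 1: NOUN is ruled out by rule 3; that leaves VERB.
Position 3: NOUN is ruled out by rule 3; that leaves PREP.
Position 4: PREP is ruled out by rule 2; that leaves CONJ.
Position 2: PREP is ruled out by rule 2; that leaves CONJ.
That leaves exactly one tagging: VERB CONJ PREP CONJ NOUN VERB CONJ NOUN.
Checking: rule 1 holds; rule 2 holds; rule 3 holds; rule 4 holds.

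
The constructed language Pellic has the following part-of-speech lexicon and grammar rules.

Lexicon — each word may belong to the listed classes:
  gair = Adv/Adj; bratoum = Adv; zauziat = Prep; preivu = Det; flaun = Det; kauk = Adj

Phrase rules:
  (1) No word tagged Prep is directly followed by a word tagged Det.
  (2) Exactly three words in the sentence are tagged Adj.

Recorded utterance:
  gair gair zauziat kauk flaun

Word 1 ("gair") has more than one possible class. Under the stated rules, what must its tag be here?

Candidates per position — 1:gair {Adv,Adj}; 2:gair {Adv,Adj}; 3:zauziat {Prep}; 4:kauk {Adj}; 5:flaun {Det}.
Word 1 cannot be Adv — rule 2 would then fail for every completion. It is Adj.
Word 2 cannot be Adv — rule 2 would then fail for every completion. It is Adj.
The unique satisfying tagging is: Adj Adj Prep Adj Det.
Check: rule 1 ✓; rule 2 ✓.

Adj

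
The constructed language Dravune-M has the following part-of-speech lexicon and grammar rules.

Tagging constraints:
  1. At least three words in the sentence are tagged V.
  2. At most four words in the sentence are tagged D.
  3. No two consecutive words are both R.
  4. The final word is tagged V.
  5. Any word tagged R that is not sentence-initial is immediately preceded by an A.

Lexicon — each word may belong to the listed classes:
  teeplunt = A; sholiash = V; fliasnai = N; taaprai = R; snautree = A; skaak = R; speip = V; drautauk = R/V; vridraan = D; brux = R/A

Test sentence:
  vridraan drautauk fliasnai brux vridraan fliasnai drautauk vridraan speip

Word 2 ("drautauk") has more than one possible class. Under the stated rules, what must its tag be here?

V

Candidates per position — 1:vridraan {D}; 2:drautauk {R,V}; 3:fliasnai {N}; 4:brux {R,A}; 5:vridraan {D}; 6:fliasnai {N}; 7:drautauk {R,V}; 8:vridraan {D}; 9:speip {V}.
Position 2: tagging it R would leave rule 1 unsatisfiable, so it must be V.
Position 4: tagging it R would leave rule 5 unsatisfiable, so it must be A.
Position 7: tagging it R would leave rule 1 unsatisfiable, so it must be V.
That leaves exactly one tagging: D V N A D N V D V.
Check: rule 1 ✓; rule 2 ✓; rule 3 ✓; rule 4 ✓; rule 5 ✓.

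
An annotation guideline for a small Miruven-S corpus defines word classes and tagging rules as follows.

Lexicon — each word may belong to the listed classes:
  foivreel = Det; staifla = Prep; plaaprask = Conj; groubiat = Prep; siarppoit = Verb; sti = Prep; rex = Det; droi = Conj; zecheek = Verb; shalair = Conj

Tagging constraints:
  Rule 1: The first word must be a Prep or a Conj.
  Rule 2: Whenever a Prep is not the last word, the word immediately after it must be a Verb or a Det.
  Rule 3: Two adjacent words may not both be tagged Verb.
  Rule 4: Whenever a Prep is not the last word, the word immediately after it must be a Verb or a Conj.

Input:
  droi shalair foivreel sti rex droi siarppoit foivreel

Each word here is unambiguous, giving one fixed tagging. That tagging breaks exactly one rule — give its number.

4

Fixed tagging: Conj Conj Det Prep Det Conj Verb Det.
Applying the rules: R1 ✓, R2 ✓, R3 ✓, R4 ✗.
Only rule 4 fails.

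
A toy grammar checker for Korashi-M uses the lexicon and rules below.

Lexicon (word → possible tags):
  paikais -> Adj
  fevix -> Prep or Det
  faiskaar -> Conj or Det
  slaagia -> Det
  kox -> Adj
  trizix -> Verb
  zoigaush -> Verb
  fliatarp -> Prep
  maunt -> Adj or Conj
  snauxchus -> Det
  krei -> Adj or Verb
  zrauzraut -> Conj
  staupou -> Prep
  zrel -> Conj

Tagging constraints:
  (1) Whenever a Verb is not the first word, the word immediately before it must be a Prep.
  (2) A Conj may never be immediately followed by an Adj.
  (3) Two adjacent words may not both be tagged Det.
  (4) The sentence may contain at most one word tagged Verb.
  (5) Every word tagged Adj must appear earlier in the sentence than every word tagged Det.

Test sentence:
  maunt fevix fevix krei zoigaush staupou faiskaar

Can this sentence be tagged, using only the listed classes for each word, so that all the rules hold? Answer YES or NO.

NO

Candidates per position — 1:maunt {Adj,Conj}; 2:fevix {Prep,Det}; 3:fevix {Prep,Det}; 4:krei {Adj,Verb}; 5:zoigaush {Verb}; 6:staupou {Prep}; 7:faiskaar {Conj,Det}.
Rule 1 cannot be satisfied by any choice of tags from the lexicon.
So there is no consistent tagging.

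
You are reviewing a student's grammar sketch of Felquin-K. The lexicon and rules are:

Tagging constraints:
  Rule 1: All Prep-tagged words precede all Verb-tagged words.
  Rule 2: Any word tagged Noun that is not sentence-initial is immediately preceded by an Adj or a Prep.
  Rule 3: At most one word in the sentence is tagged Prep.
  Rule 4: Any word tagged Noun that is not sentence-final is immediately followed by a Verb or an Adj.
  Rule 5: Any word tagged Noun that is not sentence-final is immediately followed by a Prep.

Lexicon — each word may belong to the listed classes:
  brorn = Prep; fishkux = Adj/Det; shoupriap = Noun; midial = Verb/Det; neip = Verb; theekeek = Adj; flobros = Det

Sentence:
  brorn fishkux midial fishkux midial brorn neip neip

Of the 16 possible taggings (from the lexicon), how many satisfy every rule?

Candidates per position — 1:brorn {Prep}; 2:fishkux {Adj,Det}; 3:midial {Verb,Det}; 4:fishkux {Adj,Det}; 5:midial {Verb,Det}; 6:brorn {Prep}; 7:neip {Verb}; 8:neip {Verb}.
There are 16 candidate sequences in total.
Rule 3 cannot be satisfied by any choice of tags from the lexicon.
So there is no consistent tagging.
Count = 0.

0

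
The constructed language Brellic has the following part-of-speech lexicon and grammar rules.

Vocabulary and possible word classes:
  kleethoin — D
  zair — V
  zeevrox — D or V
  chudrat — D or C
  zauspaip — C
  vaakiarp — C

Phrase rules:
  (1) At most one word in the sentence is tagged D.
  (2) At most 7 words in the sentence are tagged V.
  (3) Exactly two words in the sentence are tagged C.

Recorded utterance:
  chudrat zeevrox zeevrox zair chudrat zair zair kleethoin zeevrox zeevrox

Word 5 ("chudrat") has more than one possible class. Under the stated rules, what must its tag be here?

Candidates per position — 1:chudrat {D,C}; 2:zeevrox {D,V}; 3:zeevrox {D,V}; 4:zair {V}; 5:chudrat {D,C}; 6:zair {V}; 7:zair {V}; 8:kleethoin {D}; 9:zeevrox {D,V}; 10:zeevrox {D,V}.
Word 1 cannot be D — rule 1 would then fail for every completion. It is C.
Word 2 cannot be D — rule 1 would then fail for every completion. It is V.
Word 3 cannot be D — rule 1 would then fail for every completion. It is V.
Word 5 cannot be D — rule 1 would then fail for every completion. It is C.
Word 9 cannot be D — rule 1 would then fail for every completion. It is V.
Word 10 cannot be D — rule 1 would then fail for every completion. It is V.
The only consistent sequence is: C V V V C V V D V V.
Check: rule 1 holds; rule 2 holds; rule 3 holds.

C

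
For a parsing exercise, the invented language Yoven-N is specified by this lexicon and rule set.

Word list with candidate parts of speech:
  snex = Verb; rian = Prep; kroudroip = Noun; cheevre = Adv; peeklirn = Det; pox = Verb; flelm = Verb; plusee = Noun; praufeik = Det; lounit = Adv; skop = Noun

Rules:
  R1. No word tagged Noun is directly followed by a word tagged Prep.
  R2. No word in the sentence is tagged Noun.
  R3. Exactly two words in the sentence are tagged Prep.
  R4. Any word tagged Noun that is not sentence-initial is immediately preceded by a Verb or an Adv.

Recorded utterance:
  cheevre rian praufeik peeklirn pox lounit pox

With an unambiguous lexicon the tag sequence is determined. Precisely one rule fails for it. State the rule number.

3

Fixed tagging: Adv Prep Det Det Verb Adv Verb.
Applying the rules: R1 ✓, R2 ✓, R3 ✗, R4 ✓.
Only rule 3 fails.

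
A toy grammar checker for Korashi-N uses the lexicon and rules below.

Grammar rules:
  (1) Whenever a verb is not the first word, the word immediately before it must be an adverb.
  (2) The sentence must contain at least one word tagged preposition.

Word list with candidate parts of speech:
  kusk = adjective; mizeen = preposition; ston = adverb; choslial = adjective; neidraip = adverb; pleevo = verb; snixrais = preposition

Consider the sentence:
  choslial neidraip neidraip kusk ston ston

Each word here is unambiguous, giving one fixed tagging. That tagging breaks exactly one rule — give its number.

2

Fixed tagging: adjective adverb adverb adjective adverb adverb.
Rule check: R1 ok, R2 fails.
Only rule 2 fails.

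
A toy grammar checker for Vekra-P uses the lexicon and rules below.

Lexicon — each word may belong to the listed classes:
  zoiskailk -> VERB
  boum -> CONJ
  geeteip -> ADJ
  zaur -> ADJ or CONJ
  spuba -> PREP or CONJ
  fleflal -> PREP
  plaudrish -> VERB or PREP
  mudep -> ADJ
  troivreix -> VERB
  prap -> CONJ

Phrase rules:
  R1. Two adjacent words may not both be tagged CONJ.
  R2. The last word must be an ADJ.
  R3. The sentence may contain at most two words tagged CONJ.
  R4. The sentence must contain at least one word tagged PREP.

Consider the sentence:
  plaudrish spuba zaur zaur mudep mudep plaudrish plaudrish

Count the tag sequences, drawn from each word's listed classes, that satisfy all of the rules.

Candidates per position — 1:plaudrish {VERB,PREP}; 2:spuba {PREP,CONJ}; 3:zaur {ADJ,CONJ}; 4:zaur {ADJ,CONJ}; 5:mudep {ADJ}; 6:mudep {ADJ}; 7:plaudrish {VERB,PREP}; 8:plaudrish {VERB,PREP}.
There are 64 candidate sequences in total.
Rule 2 cannot be satisfied by any choice of tags from the lexicon.
So there is no consistent tagging.
Count = 0.

0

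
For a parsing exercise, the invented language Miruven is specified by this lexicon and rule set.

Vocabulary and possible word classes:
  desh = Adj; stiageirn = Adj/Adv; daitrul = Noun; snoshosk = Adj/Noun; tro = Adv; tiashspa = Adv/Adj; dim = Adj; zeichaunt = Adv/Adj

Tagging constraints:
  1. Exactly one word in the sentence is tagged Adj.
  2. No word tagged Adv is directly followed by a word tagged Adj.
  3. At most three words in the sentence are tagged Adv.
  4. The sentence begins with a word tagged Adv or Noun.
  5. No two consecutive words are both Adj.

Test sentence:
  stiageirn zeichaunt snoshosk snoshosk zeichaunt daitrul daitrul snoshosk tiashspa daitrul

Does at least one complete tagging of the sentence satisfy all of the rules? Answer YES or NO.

YES

Candidates per position — 1:stiageirn {Adj,Adv}; 2:zeichaunt {Adv,Adj}; 3:snoshosk {Adj,Noun}; 4:snoshosk {Adj,Noun}; 5:zeichaunt {Adv,Adj}; 6:daitrul {Noun}; 7:daitrul {Noun}; 8:snoshosk {Adj,Noun}; 9:tiashspa {Adv,Adj}; 10:daitrul {Noun}.
One satisfying assignment: Adv Adv Noun Noun Adj Noun Noun Noun Adv Noun.
Rule-by-rule: rule 1 satisfied; rule 2 satisfied; rule 3 satisfied; rule 4 satisfied; rule 5 satisfied.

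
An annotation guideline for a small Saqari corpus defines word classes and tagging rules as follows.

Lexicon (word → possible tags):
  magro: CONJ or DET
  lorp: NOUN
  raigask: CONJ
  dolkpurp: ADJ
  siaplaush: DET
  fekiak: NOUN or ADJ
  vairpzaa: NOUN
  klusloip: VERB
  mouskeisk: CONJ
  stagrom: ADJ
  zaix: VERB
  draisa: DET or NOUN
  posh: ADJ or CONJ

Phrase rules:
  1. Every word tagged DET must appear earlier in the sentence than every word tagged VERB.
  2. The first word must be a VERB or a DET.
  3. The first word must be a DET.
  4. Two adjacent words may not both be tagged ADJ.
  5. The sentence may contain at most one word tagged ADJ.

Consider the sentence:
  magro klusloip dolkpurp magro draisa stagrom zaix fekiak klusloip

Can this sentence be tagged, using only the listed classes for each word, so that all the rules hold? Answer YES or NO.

Candidates per position — 1:magro {CONJ,DET}; 2:klusloip {VERB}; 3:dolkpurp {ADJ}; 4:magro {CONJ,DET}; 5:draisa {DET,NOUN}; 6:stagrom {ADJ}; 7:zaix {VERB}; 8:fekiak {NOUN,ADJ}; 9:klusloip {VERB}.
Rule 5 cannot be satisfied by any choice of tags from the lexicon.
So there is no consistent tagging.

NO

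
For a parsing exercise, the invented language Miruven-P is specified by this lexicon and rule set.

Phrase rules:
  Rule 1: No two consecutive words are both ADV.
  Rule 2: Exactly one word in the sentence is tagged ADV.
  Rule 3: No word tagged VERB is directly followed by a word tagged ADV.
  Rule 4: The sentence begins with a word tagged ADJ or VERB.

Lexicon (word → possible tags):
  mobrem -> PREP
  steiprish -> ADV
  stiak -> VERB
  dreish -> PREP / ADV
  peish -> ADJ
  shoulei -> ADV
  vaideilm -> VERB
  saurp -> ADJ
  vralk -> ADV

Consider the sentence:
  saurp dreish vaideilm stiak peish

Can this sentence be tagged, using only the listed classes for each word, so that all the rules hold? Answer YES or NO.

YES

Candidates per position — 1:saurp {ADJ}; 2:dreish {PREP,ADV}; 3:vaideilm {VERB}; 4:stiak {VERB}; 5:peish {ADJ}.
One satisfying assignment: ADJ ADV VERB VERB ADJ.
Rule-by-rule: rule 1 ok; rule 2 ok; rule 3 ok; rule 4 ok.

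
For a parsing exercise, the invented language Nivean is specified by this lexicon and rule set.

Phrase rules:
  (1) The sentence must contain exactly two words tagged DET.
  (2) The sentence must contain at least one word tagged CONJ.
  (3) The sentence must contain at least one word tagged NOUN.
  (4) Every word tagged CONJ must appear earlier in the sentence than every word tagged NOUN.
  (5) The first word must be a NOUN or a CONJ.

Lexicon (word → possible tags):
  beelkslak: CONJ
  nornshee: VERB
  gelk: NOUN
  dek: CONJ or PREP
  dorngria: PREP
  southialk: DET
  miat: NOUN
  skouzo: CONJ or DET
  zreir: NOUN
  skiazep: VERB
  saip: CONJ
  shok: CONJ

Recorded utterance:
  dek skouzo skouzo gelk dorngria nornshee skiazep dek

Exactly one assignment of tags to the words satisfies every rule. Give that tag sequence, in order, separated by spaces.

Candidates per position — 1:dek {CONJ,PREP}; 2:skouzo {CONJ,DET}; 3:skouzo {CONJ,DET}; 4:gelk {NOUN}; 5:dorngria {PREP}; 6:nornshee {VERB}; 7:skiazep {VERB}; 8:dek {CONJ,PREP}.
At position 1, choosing PREP makes rule 5 impossible to satisfy; hence CONJ.
At position 2, choosing CONJ makes rule 1 impossible to satisfy; hence DET.
At position 3, choosing CONJ makes rule 1 impossible to satisfy; hence DET.
At position 8, choosing CONJ makes rule 4 impossible to satisfy; hence PREP.
The unique satisfying tagging is: CONJ DET DET NOUN PREP VERB VERB PREP.
Check: rule 1 ✓; rule 2 ✓; rule 3 ✓; rule 4 ✓; rule 5 ✓.

CONJ DET DET NOUN PREP VERB VERB PREP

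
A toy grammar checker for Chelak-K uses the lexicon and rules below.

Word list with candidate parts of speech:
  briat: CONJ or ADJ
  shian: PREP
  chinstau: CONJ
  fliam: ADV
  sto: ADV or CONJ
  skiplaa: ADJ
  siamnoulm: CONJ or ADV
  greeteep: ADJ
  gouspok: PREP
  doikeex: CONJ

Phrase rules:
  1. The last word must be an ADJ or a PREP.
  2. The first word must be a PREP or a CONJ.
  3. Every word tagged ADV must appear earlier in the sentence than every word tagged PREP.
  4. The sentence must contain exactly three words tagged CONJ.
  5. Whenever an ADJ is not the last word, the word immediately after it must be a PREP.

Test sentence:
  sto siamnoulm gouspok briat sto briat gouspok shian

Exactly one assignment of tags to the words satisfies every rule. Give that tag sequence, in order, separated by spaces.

CONJ ADV PREP CONJ CONJ ADJ PREP PREP

Candidates per position — 1:sto {ADV,CONJ}; 2:siamnoulm {CONJ,ADV}; 3:gouspok {PREP}; 4:briat {CONJ,ADJ}; 5:sto {ADV,CONJ}; 6:briat {CONJ,ADJ}; 7:gouspok {PREP}; 8:shian {PREP}.
At position 1, choosing ADV makes rule 2 impossible to satisfy; hence CONJ.
At position 4, choosing ADJ makes rule 5 impossible to satisfy; hence CONJ.
At position 5, choosing ADV makes rule 3 impossible to satisfy; hence CONJ.
At position 6, choosing CONJ makes rule 4 impossible to satisfy; hence ADJ.
At position 2, choosing CONJ makes rule 4 impossible to satisfy; hence ADV.
So the tagging must be: CONJ ADV PREP CONJ CONJ ADJ PREP PREP.
Check: rule 1 holds; rule 2 holds; rule 3 holds; rule 4 holds; rule 5 holds.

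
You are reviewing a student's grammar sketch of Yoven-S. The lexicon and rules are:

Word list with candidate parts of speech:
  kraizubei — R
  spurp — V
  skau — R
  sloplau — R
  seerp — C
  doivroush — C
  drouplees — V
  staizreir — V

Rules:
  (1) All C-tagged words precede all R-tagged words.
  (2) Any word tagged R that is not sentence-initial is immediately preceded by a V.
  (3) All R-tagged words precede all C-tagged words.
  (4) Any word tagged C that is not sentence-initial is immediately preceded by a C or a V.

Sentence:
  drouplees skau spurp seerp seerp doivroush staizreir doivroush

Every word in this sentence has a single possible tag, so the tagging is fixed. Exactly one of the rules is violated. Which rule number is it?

Fixed tagging: V R V C C C V C.
Checking each rule: R1 violated, R2 holds, R3 holds, R4 holds.
Only rule 1 fails.

1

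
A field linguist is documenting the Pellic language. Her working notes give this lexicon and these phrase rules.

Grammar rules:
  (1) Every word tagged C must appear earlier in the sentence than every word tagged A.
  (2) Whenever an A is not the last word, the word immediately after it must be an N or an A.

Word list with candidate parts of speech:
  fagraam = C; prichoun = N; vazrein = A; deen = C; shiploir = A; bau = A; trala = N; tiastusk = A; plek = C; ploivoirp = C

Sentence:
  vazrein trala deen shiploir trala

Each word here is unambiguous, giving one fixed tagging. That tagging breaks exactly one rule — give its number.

Fixed tagging: A N C A N.
Rule check: R1 violated, R2 holds.
Only rule 1 fails.

1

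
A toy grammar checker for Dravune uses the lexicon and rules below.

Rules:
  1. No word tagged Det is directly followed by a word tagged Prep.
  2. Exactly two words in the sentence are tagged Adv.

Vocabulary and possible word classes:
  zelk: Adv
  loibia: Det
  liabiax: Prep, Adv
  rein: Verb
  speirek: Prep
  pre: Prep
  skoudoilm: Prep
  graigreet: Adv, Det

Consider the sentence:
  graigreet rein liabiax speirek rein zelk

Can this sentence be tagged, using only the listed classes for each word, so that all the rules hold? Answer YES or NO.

Candidates per position — 1:graigreet {Adv,Det}; 2:rein {Verb}; 3:liabiax {Prep,Adv}; 4:speirek {Prep}; 5:rein {Verb}; 6:zelk {Adv}.
One satisfying assignment: Adv Verb Prep Prep Verb Adv.
Verifying each rule — rule 1 satisfied; rule 2 satisfied.

YES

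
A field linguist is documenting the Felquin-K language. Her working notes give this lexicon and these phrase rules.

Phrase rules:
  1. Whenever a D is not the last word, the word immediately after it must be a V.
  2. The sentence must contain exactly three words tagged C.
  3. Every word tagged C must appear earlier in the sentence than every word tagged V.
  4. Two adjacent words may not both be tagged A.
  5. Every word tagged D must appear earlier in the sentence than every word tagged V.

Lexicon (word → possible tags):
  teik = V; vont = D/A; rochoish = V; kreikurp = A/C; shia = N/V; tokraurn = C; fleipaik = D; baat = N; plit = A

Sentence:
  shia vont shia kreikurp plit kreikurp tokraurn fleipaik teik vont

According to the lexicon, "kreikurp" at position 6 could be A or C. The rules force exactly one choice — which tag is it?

C

Candidates per position — 1:shia {N,V}; 2:vont {D,A}; 3:shia {N,V}; 4:kreikurp {A,C}; 5:plit {A}; 6:kreikurp {A,C}; 7:tokraurn {C}; 8:fleipaik {D}; 9:teik {V}; 10:vont {D,A}.
Position 1: tagging it V would leave rule 3 unsatisfiable, so it must be N.
Position 3: tagging it V would leave rule 3 unsatisfiable, so it must be N.
Position 4: tagging it A would leave rule 2 unsatisfiable, so it must be C.
Position 6: tagging it A would leave rule 2 unsatisfiable, so it must be C.
Position 10: tagging it D would leave rule 5 unsatisfiable, so it must be A.
Position 2: tagging it D would leave rule 1 unsatisfiable, so it must be A.
So the tagging must be: N A N C A C C D V A.
Rule-by-rule: rule 1 satisfied; rule 2 satisfied; rule 3 satisfied; rule 4 satisfied; rule 5 satisfied.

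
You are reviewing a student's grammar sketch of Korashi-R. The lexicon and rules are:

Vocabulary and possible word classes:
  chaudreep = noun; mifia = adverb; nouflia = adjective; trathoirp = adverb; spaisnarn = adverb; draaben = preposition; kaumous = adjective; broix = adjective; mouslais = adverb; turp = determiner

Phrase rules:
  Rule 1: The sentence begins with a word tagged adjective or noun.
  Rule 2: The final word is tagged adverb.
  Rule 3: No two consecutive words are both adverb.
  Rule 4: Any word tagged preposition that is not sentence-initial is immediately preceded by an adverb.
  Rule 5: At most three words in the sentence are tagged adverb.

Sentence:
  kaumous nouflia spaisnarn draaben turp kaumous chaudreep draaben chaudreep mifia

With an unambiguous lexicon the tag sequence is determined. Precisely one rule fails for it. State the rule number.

Fixed tagging: adjective adjective adverb preposition determiner adjective noun preposition noun adverb.
Checking each rule: R1 ✓, R2 ✓, R3 ✓, R4 ✗, R5 ✓.
Only rule 4 fails.

4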